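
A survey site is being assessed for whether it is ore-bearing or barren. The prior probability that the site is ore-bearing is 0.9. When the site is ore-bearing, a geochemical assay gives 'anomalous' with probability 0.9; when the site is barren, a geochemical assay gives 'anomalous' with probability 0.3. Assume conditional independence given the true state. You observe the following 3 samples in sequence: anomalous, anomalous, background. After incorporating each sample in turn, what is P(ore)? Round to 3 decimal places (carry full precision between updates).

After 'anomalous': P(ore) = 0.9·0.9000 / (0.9·0.9000 + 0.3·0.1000) ≈ 0.9643
After 'anomalous': P(ore) = 0.9·0.9643 / (0.9·0.9643 + 0.3·0.0357) ≈ 0.9878
After 'background': P(ore) = 0.1·0.9878 / (0.1·0.9878 + 0.7·0.0122) ≈ 0.9205

0.920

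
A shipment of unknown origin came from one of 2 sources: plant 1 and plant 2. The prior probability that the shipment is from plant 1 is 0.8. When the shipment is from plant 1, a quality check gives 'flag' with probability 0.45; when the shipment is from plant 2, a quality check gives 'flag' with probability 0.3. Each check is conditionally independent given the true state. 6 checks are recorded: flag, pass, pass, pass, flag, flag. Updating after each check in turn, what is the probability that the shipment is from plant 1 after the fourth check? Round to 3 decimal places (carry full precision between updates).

0.744

After 'flag': P(plant 1) = 0.45·0.8000 / (0.45·0.8000 + 0.3·0.2000) ≈ 0.8571
After 'pass': P(plant 1) = 0.55·0.8571 / (0.55·0.8571 + 0.7·0.1429) ≈ 0.8250
After 'pass': P(plant 1) = 0.55·0.8250 / (0.55·0.8250 + 0.7·0.1750) ≈ 0.7874
After 'pass': P(plant 1) = 0.55·0.7874 / (0.55·0.7874 + 0.7·0.2126) ≈ 0.7443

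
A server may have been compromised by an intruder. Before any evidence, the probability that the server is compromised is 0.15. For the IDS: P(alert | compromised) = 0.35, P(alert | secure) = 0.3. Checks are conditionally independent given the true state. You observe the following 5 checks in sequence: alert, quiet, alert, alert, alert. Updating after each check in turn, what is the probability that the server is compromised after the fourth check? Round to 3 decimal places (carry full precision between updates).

After 'alert': P(compromised) = 0.35·0.1500 / (0.35·0.1500 + 0.3·0.8500) ≈ 0.1707
After 'quiet': P(compromised) = 0.65·0.1707 / (0.65·0.1707 + 0.7·0.8293) ≈ 0.1605
After 'alert': P(compromised) = 0.35·0.1605 / (0.35·0.1605 + 0.3·0.8395) ≈ 0.1824
After 'alert': P(compromised) = 0.35·0.1824 / (0.35·0.1824 + 0.3·0.8176) ≈ 0.2065

0.206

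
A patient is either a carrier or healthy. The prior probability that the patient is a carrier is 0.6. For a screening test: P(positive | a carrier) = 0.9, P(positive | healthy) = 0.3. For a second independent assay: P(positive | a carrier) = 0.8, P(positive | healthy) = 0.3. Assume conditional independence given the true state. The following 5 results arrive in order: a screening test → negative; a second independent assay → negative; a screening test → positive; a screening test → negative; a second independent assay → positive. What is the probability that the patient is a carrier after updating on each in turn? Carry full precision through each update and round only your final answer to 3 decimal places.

After a screening test='negative': P(carrier) = 0.1·0.6000 / (0.1·0.6000 + 0.7·0.4000) ≈ 0.1765
After a second independent assay='negative': P(carrier) = 0.2·0.1765 / (0.2·0.1765 + 0.7·0.8235) ≈ 0.0577
After a screening test='positive': P(carrier) = 0.9·0.0577 / (0.9·0.0577 + 0.3·0.9423) ≈ 0.1552
After a screening test='negative': P(carrier) = 0.1·0.1552 / (0.1·0.1552 + 0.7·0.8448) ≈ 0.0256
After a second independent assay='positive': P(carrier) = 0.8·0.0256 / (0.8·0.0256 + 0.3·0.9744) ≈ 0.0654

0.065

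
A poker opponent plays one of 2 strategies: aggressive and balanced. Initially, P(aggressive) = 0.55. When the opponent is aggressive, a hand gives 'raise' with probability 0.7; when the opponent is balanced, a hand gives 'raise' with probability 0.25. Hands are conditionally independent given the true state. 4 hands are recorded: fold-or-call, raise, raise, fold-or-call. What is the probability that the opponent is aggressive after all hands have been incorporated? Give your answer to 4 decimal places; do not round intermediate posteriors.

After 'fold-or-call': P(aggressive) = 0.3·0.5500 / (0.3·0.5500 + 0.75·0.4500) ≈ 0.3284
After 'raise': P(aggressive) = 0.7·0.3284 / (0.7·0.3284 + 0.25·0.6716) ≈ 0.5779
After 'raise': P(aggressive) = 0.7·0.5779 / (0.7·0.5779 + 0.25·0.4221) ≈ 0.7931
After 'fold-or-call': P(aggressive) = 0.3·0.7931 / (0.3·0.7931 + 0.75·0.2069) ≈ 0.6052

0.6052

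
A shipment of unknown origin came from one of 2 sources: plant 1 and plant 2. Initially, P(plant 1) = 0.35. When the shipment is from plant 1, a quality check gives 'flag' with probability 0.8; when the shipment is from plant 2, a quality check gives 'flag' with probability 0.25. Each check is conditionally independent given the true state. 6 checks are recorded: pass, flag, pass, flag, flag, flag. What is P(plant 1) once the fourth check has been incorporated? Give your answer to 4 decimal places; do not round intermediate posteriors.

0.2817

After 'pass': P(plant 1) = 0.2·0.3500 / (0.2·0.3500 + 0.75·0.6500) ≈ 0.1256
After 'flag': P(plant 1) = 0.8·0.1256 / (0.8·0.1256 + 0.25·0.8744) ≈ 0.3148
After 'pass': P(plant 1) = 0.2·0.3148 / (0.2·0.3148 + 0.75·0.6852) ≈ 0.1092
After 'flag': P(plant 1) = 0.8·0.1092 / (0.8·0.1092 + 0.25·0.8908) ≈ 0.2817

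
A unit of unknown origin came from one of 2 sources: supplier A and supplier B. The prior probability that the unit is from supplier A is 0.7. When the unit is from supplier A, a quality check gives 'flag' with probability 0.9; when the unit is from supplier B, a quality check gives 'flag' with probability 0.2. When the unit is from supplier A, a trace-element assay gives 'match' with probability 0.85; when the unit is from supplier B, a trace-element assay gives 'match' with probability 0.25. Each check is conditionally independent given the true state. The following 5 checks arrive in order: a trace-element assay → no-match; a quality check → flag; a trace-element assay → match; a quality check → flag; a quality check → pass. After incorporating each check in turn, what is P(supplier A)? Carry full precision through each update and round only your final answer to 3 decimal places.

Apply Bayes' rule sequentially, carrying P(supplier A) forward.
After a trace-element assay='no-match': P(supplier A) = 0.15·0.7000 / (0.15·0.7000 + 0.75·0.3000) ≈ 0.3182
After a quality check='flag': P(supplier A) = 0.9·0.3182 / (0.9·0.3182 + 0.2·0.6818) ≈ 0.6774
After a trace-element assay='match': P(supplier A) = 0.85·0.6774 / (0.85·0.6774 + 0.25·0.3226) ≈ 0.8771
After a quality check='flag': P(supplier A) = 0.9·0.8771 / (0.9·0.8771 + 0.2·0.1229) ≈ 0.9698
After a quality check='pass': P(supplier A) = 0.1·0.9698 / (0.1·0.9698 + 0.8·0.0302) ≈ 0.8006

0.801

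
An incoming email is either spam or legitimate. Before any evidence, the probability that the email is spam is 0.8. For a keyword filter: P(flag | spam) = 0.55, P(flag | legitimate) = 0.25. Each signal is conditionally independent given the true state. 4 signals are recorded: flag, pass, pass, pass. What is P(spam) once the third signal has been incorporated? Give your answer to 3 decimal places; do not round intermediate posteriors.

0.760

After 'flag': P(spam) = 0.55·0.8000 / (0.55·0.8000 + 0.25·0.2000) ≈ 0.8980
After 'pass': P(spam) = 0.45·0.8980 / (0.45·0.8980 + 0.75·0.1020) ≈ 0.8408
After 'pass': P(spam) = 0.45·0.8408 / (0.45·0.8408 + 0.75·0.1592) ≈ 0.7601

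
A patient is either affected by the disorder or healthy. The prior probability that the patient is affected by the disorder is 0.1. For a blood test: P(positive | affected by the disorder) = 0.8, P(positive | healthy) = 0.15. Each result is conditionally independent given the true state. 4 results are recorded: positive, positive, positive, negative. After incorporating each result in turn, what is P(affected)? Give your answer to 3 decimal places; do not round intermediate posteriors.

Each posterior becomes the prior for the next update.
After 'positive': P(affected) = 0.8·0.1000 / (0.8·0.1000 + 0.15·0.9000) ≈ 0.3721
After 'positive': P(affected) = 0.8·0.3721 / (0.8·0.3721 + 0.15·0.6279) ≈ 0.7596
After 'positive': P(affected) = 0.8·0.7596 / (0.8·0.7596 + 0.15·0.2404) ≈ 0.9440
After 'negative': P(affected) = 0.2·0.9440 / (0.2·0.9440 + 0.85·0.0560) ≈ 0.7986

0.799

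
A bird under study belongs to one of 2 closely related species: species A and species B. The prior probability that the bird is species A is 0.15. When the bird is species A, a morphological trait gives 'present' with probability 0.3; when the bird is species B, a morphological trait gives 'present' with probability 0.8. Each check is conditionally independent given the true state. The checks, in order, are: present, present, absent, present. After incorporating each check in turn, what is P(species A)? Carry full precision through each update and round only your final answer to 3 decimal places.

After 'present': P(species A) = 0.3·0.1500 / (0.3·0.1500 + 0.8·0.8500) ≈ 0.0621
After 'present': P(species A) = 0.3·0.0621 / (0.3·0.0621 + 0.8·0.9379) ≈ 0.0242
After 'absent': P(species A) = 0.7·0.0242 / (0.7·0.0242 + 0.2·0.9758) ≈ 0.0799
After 'present': P(species A) = 0.3·0.0799 / (0.3·0.0799 + 0.8·0.9201) ≈ 0.0315

0.032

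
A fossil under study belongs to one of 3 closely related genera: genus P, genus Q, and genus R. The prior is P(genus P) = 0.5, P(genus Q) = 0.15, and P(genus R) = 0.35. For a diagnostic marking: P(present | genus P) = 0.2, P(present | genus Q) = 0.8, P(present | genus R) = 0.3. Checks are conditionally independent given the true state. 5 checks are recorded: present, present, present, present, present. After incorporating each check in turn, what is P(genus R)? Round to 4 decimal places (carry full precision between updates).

After 'present': normaliser = 0.2·0.5000 + 0.8·0.1500 + 0.3·0.3500; P(genus P) ≈ 0.3077, P(genus Q) ≈ 0.3692, P(genus R) ≈ 0.3231
After 'present': normaliser = 0.2·0.3077 + 0.8·0.3692 + 0.3·0.3231; P(genus P) ≈ 0.1356, P(genus Q) ≈ 0.6508, P(genus R) ≈ 0.2136
After 'present': normaliser = 0.2·0.1356 + 0.8·0.6508 + 0.3·0.2136; P(genus P) ≈ 0.0443, P(genus Q) ≈ 0.8510, P(genus R) ≈ 0.1047
After 'present': normaliser = 0.2·0.0443 + 0.8·0.8510 + 0.3·0.1047; P(genus P) ≈ 0.0123, P(genus Q) ≈ 0.9441, P(genus R) ≈ 0.0436
After 'present': normaliser = 0.2·0.0123 + 0.8·0.9441 + 0.3·0.0436; P(genus P) ≈ 0.0032, P(genus Q) ≈ 0.9799, P(genus R) ≈ 0.0170

0.0170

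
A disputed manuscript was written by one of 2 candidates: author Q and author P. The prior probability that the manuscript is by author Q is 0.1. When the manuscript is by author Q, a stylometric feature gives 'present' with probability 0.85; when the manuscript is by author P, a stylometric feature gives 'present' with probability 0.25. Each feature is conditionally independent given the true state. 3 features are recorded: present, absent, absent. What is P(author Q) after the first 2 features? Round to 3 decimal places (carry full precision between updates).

Each posterior becomes the prior for the next update.
After 'present': P(author Q) = 0.85·0.1000 / (0.85·0.1000 + 0.25·0.9000) ≈ 0.2742
After 'absent': P(author Q) = 0.15·0.2742 / (0.15·0.2742 + 0.75·0.7258) ≈ 0.0702

0.070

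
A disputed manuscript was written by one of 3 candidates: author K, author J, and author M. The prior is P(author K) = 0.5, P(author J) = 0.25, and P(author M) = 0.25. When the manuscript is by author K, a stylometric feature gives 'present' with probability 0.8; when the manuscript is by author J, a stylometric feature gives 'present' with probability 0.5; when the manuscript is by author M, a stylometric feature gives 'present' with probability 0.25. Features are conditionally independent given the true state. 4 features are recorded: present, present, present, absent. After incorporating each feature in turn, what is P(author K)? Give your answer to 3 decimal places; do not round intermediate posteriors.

0.734

Each posterior becomes the prior for the next update.
After 'present': normaliser = 0.8·0.5000 + 0.5·0.2500 + 0.25·0.2500; P(author K) ≈ 0.6809, P(author J) ≈ 0.2128, P(author M) ≈ 0.1064
After 'present': normaliser = 0.8·0.6809 + 0.5·0.2128 + 0.25·0.1064; P(author K) ≈ 0.8038, P(author J) ≈ 0.1570, P(author M) ≈ 0.0392
After 'present': normaliser = 0.8·0.8038 + 0.5·0.1570 + 0.25·0.0392; P(author K) ≈ 0.8793, P(author J) ≈ 0.1073, P(author M) ≈ 0.0134
After 'absent': normaliser = 0.2·0.8793 + 0.5·0.1073 + 0.75·0.0134; P(author K) ≈ 0.7340, P(author J) ≈ 0.2240, P(author M) ≈ 0.0420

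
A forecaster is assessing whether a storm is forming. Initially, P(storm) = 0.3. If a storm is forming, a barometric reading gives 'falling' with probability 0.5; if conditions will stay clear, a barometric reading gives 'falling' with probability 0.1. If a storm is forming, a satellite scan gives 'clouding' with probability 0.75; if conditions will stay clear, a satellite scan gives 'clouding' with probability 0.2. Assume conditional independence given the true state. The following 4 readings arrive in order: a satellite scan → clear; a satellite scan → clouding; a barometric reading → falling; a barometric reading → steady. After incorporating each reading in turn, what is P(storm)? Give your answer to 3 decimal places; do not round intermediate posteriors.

After a satellite scan='clear': P(storm) = 0.25·0.3000 / (0.25·0.3000 + 0.8·0.7000) ≈ 0.1181
After a satellite scan='clouding': P(storm) = 0.75·0.1181 / (0.75·0.1181 + 0.2·0.8819) ≈ 0.3343
After a barometric reading='falling': P(storm) = 0.5·0.3343 / (0.5·0.3343 + 0.1·0.6657) ≈ 0.7152
After a barometric reading='steady': P(storm) = 0.5·0.7152 / (0.5·0.7152 + 0.9·0.2848) ≈ 0.5825

0.582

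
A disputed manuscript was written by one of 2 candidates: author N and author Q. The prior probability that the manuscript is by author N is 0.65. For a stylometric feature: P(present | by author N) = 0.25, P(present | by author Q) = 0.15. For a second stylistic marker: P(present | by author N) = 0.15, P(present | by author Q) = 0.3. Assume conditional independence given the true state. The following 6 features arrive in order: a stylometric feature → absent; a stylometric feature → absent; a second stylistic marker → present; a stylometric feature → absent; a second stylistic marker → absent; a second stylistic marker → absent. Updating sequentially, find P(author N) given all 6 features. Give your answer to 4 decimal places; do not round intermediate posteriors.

0.4847

After a stylometric feature='absent': P(author N) = 0.75·0.6500 / (0.75·0.6500 + 0.85·0.3500) ≈ 0.6210
After a stylometric feature='absent': P(author N) = 0.75·0.6210 / (0.75·0.6210 + 0.85·0.3790) ≈ 0.5911
After a second stylistic marker='present': P(author N) = 0.15·0.5911 / (0.15·0.5911 + 0.3·0.4089) ≈ 0.4196
After a stylometric feature='absent': P(author N) = 0.75·0.4196 / (0.75·0.4196 + 0.85·0.5804) ≈ 0.3895
After a second stylistic marker='absent': P(author N) = 0.85·0.3895 / (0.85·0.3895 + 0.7·0.6105) ≈ 0.4365
After a second stylistic marker='absent': P(author N) = 0.85·0.4365 / (0.85·0.4365 + 0.7·0.5635) ≈ 0.4847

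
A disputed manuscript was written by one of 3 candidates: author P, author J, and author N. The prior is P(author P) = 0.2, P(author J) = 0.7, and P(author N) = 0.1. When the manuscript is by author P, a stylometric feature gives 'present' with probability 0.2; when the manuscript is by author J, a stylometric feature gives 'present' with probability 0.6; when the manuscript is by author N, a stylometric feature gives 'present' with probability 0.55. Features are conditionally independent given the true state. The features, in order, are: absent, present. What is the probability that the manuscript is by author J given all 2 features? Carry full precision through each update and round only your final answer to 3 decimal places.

Apply Bayes' rule sequentially, carrying P(author J) forward.
After 'absent': normaliser = 0.8·0.2000 + 0.4·0.7000 + 0.45·0.1000; P(author P) ≈ 0.3299, P(author J) ≈ 0.5773, P(author N) ≈ 0.0928
After 'present': normaliser = 0.2·0.3299 + 0.6·0.5773 + 0.55·0.0928; P(author P) ≈ 0.1424, P(author J) ≈ 0.7475, P(author N) ≈ 0.1101

0.747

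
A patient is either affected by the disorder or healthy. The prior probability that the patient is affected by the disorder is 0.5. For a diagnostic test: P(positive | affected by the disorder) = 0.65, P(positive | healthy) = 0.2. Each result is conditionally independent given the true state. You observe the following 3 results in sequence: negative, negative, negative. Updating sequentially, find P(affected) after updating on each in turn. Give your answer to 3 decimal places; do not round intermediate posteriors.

Apply Bayes' rule sequentially, carrying P(affected) forward.
After 'negative': P(affected) = 0.35·0.5000 / (0.35·0.5000 + 0.8·0.5000) ≈ 0.3043
After 'negative': P(affected) = 0.35·0.3043 / (0.35·0.3043 + 0.8·0.6957) ≈ 0.1607
After 'negative': P(affected) = 0.35·0.1607 / (0.35·0.1607 + 0.8·0.8393) ≈ 0.0773

0.077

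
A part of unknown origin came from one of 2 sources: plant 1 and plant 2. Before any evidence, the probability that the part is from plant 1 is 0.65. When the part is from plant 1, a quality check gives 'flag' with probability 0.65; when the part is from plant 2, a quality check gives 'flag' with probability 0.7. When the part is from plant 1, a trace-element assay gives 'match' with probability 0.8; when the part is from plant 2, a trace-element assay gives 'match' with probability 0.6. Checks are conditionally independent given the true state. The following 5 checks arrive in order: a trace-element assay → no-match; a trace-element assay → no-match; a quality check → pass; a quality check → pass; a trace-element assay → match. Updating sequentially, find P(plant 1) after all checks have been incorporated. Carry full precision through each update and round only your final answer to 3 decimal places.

After a trace-element assay='no-match': P(plant 1) = 0.2·0.6500 / (0.2·0.6500 + 0.4·0.3500) ≈ 0.4815
After a trace-element assay='no-match': P(plant 1) = 0.2·0.4815 / (0.2·0.4815 + 0.4·0.5185) ≈ 0.3171
After a quality check='pass': P(plant 1) = 0.35·0.3171 / (0.35·0.3171 + 0.3·0.6829) ≈ 0.3514
After a quality check='pass': P(plant 1) = 0.35·0.3514 / (0.35·0.3514 + 0.3·0.6486) ≈ 0.3872
After a trace-element assay='match': P(plant 1) = 0.8·0.3872 / (0.8·0.3872 + 0.6·0.6128) ≈ 0.4573

0.457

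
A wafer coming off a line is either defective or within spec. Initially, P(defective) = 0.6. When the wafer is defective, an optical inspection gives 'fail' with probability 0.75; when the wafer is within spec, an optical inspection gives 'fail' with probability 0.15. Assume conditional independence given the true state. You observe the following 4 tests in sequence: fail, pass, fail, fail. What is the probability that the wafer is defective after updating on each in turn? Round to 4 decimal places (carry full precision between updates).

After 'fail': P(defective) = 0.75·0.6000 / (0.75·0.6000 + 0.15·0.4000) ≈ 0.8824
After 'pass': P(defective) = 0.25·0.8824 / (0.25·0.8824 + 0.85·0.1176) ≈ 0.6881
After 'fail': P(defective) = 0.75·0.6881 / (0.75·0.6881 + 0.15·0.3119) ≈ 0.9169
After 'fail': P(defective) = 0.75·0.9169 / (0.75·0.9169 + 0.15·0.0831) ≈ 0.9822

0.9822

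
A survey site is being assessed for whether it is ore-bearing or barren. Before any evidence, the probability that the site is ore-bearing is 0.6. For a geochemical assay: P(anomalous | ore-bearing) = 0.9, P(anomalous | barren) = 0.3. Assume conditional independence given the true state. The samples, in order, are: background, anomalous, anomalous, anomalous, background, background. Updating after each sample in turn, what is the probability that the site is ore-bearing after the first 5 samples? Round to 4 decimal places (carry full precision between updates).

After 'background': P(ore) = 0.1·0.6000 / (0.1·0.6000 + 0.7·0.4000) ≈ 0.1765
After 'anomalous': P(ore) = 0.9·0.1765 / (0.9·0.1765 + 0.3·0.8235) ≈ 0.3913
After 'anomalous': P(ore) = 0.9·0.3913 / (0.9·0.3913 + 0.3·0.6087) ≈ 0.6585
After 'anomalous': P(ore) = 0.9·0.6585 / (0.9·0.6585 + 0.3·0.3415) ≈ 0.8526
After 'background': P(ore) = 0.1·0.8526 / (0.1·0.8526 + 0.7·0.1474) ≈ 0.4525

0.4525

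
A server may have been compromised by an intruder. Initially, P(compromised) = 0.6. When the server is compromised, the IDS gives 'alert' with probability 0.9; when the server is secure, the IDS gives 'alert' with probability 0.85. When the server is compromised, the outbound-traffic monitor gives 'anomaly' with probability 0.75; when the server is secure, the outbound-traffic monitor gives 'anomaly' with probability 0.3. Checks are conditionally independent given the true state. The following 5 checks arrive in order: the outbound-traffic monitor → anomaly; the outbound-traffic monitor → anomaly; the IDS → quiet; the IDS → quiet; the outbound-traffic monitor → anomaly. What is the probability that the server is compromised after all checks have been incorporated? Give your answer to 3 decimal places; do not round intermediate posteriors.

After the outbound-traffic monitor='anomaly': P(compromised) = 0.75·0.6000 / (0.75·0.6000 + 0.3·0.4000) ≈ 0.7895
After the outbound-traffic monitor='anomaly': P(compromised) = 0.75·0.7895 / (0.75·0.7895 + 0.3·0.2105) ≈ 0.9036
After the IDS='quiet': P(compromised) = 0.1·0.9036 / (0.1·0.9036 + 0.15·0.0964) ≈ 0.8621
After the IDS='quiet': P(compromised) = 0.1·0.8621 / (0.1·0.8621 + 0.15·0.1379) ≈ 0.8065
After the outbound-traffic monitor='anomaly': P(compromised) = 0.75·0.8065 / (0.75·0.8065 + 0.3·0.1935) ≈ 0.9124

0.912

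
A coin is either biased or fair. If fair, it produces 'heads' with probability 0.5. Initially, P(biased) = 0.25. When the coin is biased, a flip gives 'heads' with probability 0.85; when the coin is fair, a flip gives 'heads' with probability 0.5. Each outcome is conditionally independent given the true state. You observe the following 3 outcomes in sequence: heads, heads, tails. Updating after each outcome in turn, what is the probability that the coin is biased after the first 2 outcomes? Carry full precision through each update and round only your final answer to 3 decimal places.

Each posterior becomes the prior for the next update.
After 'heads': P(biased) = 0.85·0.2500 / (0.85·0.2500 + 0.5·0.7500) ≈ 0.3617
After 'heads': P(biased) = 0.85·0.3617 / (0.85·0.3617 + 0.5·0.6383) ≈ 0.4907

0.491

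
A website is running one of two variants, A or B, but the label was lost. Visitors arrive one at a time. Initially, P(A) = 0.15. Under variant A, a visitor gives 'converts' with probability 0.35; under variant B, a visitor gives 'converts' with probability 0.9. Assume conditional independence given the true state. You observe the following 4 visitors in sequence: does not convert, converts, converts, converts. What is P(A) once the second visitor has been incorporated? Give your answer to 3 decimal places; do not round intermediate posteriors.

After 'does not convert': P(A) = 0.65·0.1500 / (0.65·0.1500 + 0.1·0.8500) ≈ 0.5342
After 'converts': P(A) = 0.35·0.5342 / (0.35·0.5342 + 0.9·0.4658) ≈ 0.3085

0.308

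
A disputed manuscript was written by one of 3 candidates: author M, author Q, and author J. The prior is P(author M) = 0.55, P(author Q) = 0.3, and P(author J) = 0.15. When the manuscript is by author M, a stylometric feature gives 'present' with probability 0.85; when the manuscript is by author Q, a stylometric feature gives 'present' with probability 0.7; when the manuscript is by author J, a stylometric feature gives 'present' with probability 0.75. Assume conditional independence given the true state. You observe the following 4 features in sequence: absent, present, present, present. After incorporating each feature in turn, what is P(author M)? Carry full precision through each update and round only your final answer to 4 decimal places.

Each posterior becomes the prior for the next update.
After 'absent': normaliser = 0.15·0.5500 + 0.3·0.3000 + 0.25·0.1500; P(author M) ≈ 0.3929, P(author Q) ≈ 0.4286, P(author J) ≈ 0.1786
After 'present': normaliser = 0.85·0.3929 + 0.7·0.4286 + 0.75·0.1786; P(author M) ≈ 0.4349, P(author Q) ≈ 0.3907, P(author J) ≈ 0.1744
After 'present': normaliser = 0.85·0.4349 + 0.7·0.3907 + 0.75·0.1744; P(author M) ≈ 0.4776, P(author Q) ≈ 0.3534, P(author J) ≈ 0.1690
After 'present': normaliser = 0.85·0.4776 + 0.7·0.3534 + 0.75·0.1690; P(author M) ≈ 0.5204, P(author Q) ≈ 0.3171, P(author J) ≈ 0.1625

0.5204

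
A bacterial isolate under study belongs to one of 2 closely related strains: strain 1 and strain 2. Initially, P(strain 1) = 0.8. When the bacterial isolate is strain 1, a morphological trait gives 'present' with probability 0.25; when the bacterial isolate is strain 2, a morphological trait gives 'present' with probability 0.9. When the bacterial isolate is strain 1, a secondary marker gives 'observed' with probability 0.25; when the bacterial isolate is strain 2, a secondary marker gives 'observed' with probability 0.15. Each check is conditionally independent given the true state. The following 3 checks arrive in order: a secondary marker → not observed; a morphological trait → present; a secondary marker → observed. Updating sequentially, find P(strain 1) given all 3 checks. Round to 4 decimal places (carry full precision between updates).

Each posterior becomes the prior for the next update.
After a secondary marker='not observed': P(strain 1) = 0.75·0.8000 / (0.75·0.8000 + 0.85·0.2000) ≈ 0.7792
After a morphological trait='present': P(strain 1) = 0.25·0.7792 / (0.25·0.7792 + 0.9·0.2208) ≈ 0.4950
After a secondary marker='observed': P(strain 1) = 0.25·0.4950 / (0.25·0.4950 + 0.15·0.5050) ≈ 0.6203

0.6203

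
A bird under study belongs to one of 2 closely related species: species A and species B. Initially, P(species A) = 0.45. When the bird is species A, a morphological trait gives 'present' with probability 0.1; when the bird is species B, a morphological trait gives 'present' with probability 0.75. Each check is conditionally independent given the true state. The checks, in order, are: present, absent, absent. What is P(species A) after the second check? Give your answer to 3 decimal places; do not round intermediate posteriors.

Each posterior becomes the prior for the next update.
After 'present': P(species A) = 0.1·0.4500 / (0.1·0.4500 + 0.75·0.5500) ≈ 0.0984
After 'absent': P(species A) = 0.9·0.0984 / (0.9·0.0984 + 0.25·0.9016) ≈ 0.2820

0.282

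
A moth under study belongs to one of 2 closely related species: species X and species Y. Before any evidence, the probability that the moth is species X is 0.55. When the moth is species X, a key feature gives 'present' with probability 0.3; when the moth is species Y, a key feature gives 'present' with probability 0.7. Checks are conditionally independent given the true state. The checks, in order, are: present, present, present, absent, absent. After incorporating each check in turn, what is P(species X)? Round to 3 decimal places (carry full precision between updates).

0.344

After 'present': P(species X) = 0.3·0.5500 / (0.3·0.5500 + 0.7·0.4500) ≈ 0.3438
After 'present': P(species X) = 0.3·0.3438 / (0.3·0.3438 + 0.7·0.6562) ≈ 0.1833
After 'present': P(species X) = 0.3·0.1833 / (0.3·0.1833 + 0.7·0.8167) ≈ 0.0878
After 'absent': P(species X) = 0.7·0.0878 / (0.7·0.0878 + 0.3·0.9122) ≈ 0.1833
After 'absent': P(species X) = 0.7·0.1833 / (0.7·0.1833 + 0.3·0.8167) ≈ 0.3438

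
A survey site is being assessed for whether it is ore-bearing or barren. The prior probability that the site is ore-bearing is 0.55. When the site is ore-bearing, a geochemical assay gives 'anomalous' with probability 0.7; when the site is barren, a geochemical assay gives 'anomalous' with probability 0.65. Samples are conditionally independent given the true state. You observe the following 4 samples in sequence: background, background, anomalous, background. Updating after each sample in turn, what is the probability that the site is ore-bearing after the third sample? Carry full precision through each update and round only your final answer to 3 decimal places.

0.492

Apply Bayes' rule sequentially, carrying P(ore) forward.
After 'background': P(ore) = 0.3·0.5500 / (0.3·0.5500 + 0.35·0.4500) ≈ 0.5116
After 'background': P(ore) = 0.3·0.5116 / (0.3·0.5116 + 0.35·0.4884) ≈ 0.4731
After 'anomalous': P(ore) = 0.7·0.4731 / (0.7·0.4731 + 0.65·0.5269) ≈ 0.4916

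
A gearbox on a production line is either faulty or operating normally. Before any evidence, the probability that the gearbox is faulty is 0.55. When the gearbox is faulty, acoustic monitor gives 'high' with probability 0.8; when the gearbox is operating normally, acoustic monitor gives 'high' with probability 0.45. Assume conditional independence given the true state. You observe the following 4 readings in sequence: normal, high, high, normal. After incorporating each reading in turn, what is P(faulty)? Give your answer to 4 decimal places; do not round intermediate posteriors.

0.3381

After 'normal': P(faulty) = 0.2·0.5500 / (0.2·0.5500 + 0.55·0.4500) ≈ 0.3077
After 'high': P(faulty) = 0.8·0.3077 / (0.8·0.3077 + 0.45·0.6923) ≈ 0.4414
After 'high': P(faulty) = 0.8·0.4414 / (0.8·0.4414 + 0.45·0.5586) ≈ 0.5841
After 'normal': P(faulty) = 0.2·0.5841 / (0.2·0.5841 + 0.55·0.4159) ≈ 0.3381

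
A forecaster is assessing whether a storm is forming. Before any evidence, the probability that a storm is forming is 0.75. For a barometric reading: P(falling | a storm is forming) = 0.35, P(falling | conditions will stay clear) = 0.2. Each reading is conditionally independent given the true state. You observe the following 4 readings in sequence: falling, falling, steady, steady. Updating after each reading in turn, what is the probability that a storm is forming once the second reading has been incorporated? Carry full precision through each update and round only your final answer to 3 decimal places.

After 'falling': P(storm) = 0.35·0.7500 / (0.35·0.7500 + 0.2·0.2500) ≈ 0.8400
After 'falling': P(storm) = 0.35·0.8400 / (0.35·0.8400 + 0.2·0.1600) ≈ 0.9018

0.902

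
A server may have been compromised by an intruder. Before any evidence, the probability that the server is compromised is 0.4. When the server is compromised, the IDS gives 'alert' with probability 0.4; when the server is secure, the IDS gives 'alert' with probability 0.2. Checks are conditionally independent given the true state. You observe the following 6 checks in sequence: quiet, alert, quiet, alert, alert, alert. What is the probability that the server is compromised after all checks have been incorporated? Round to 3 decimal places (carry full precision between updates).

0.857

After 'quiet': P(compromised) = 0.6·0.4000 / (0.6·0.4000 + 0.8·0.6000) ≈ 0.3333
After 'alert': P(compromised) = 0.4·0.3333 / (0.4·0.3333 + 0.2·0.6667) ≈ 0.5000
After 'quiet': P(compromised) = 0.6·0.5000 / (0.6·0.5000 + 0.8·0.5000) ≈ 0.4286
After 'alert': P(compromised) = 0.4·0.4286 / (0.4·0.4286 + 0.2·0.5714) ≈ 0.6000
After 'alert': P(compromised) = 0.4·0.6000 / (0.4·0.6000 + 0.2·0.4000) ≈ 0.7500
After 'alert': P(compromised) = 0.4·0.7500 / (0.4·0.7500 + 0.2·0.2500) ≈ 0.8571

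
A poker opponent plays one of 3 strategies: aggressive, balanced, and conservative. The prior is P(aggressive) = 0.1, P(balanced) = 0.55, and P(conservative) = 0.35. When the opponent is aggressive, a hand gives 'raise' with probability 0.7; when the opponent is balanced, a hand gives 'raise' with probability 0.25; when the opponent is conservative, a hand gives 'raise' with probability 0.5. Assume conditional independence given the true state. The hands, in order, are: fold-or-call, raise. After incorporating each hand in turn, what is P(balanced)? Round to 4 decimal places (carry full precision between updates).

0.4873

After 'fold-or-call': normaliser = 0.3·0.1000 + 0.75·0.5500 + 0.5·0.3500; P(aggressive) ≈ 0.0486, P(balanced) ≈ 0.6680, P(conservative) ≈ 0.2834
After 'raise': normaliser = 0.7·0.0486 + 0.25·0.6680 + 0.5·0.2834; P(aggressive) ≈ 0.0992, P(balanced) ≈ 0.4873, P(conservative) ≈ 0.4135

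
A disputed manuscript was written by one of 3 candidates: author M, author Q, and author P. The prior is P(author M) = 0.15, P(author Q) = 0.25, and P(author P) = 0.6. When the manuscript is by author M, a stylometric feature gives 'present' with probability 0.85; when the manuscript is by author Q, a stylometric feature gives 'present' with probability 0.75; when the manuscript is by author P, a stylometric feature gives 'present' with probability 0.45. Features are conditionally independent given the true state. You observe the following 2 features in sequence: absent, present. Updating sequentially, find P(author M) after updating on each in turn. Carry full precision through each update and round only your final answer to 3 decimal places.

After 'absent': normaliser = 0.15·0.1500 + 0.25·0.2500 + 0.55·0.6000; P(author M) ≈ 0.0542, P(author Q) ≈ 0.1506, P(author P) ≈ 0.7952
After 'present': normaliser = 0.85·0.0542 + 0.75·0.1506 + 0.45·0.7952; P(author M) ≈ 0.0892, P(author Q) ≈ 0.2185, P(author P) ≈ 0.6923

0.089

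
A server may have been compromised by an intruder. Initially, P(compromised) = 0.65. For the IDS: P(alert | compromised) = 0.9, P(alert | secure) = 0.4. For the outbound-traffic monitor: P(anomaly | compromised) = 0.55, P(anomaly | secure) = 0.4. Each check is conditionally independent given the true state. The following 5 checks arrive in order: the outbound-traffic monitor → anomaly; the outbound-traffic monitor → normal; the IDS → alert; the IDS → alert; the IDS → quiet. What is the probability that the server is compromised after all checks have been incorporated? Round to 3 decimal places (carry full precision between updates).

After the outbound-traffic monitor='anomaly': P(compromised) = 0.55·0.6500 / (0.55·0.6500 + 0.4·0.3500) ≈ 0.7186
After the outbound-traffic monitor='normal': P(compromised) = 0.45·0.7186 / (0.45·0.7186 + 0.6·0.2814) ≈ 0.6570
After the IDS='alert': P(compromised) = 0.9·0.6570 / (0.9·0.6570 + 0.4·0.3430) ≈ 0.8116
After the IDS='alert': P(compromised) = 0.9·0.8116 / (0.9·0.8116 + 0.4·0.1884) ≈ 0.9065
After the IDS='quiet': P(compromised) = 0.1·0.9065 / (0.1·0.9065 + 0.6·0.0935) ≈ 0.6177

0.618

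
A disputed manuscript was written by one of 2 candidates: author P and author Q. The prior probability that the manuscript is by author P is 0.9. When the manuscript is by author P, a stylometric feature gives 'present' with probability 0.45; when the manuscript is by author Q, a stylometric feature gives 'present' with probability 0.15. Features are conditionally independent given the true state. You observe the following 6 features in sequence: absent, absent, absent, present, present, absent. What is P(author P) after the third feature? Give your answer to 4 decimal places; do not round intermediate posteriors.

After 'absent': P(author P) = 0.55·0.9000 / (0.55·0.9000 + 0.85·0.1000) ≈ 0.8534
After 'absent': P(author P) = 0.55·0.8534 / (0.55·0.8534 + 0.85·0.1466) ≈ 0.7903
After 'absent': P(author P) = 0.55·0.7903 / (0.55·0.7903 + 0.85·0.2097) ≈ 0.7092

0.7092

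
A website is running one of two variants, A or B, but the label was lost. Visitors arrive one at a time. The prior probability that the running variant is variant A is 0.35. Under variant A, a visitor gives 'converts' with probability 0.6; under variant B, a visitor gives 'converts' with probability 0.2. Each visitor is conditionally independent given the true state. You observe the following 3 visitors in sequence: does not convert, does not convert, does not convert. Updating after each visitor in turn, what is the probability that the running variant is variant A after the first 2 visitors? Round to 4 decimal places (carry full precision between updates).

After 'does not convert': P(A) = 0.4·0.3500 / (0.4·0.3500 + 0.8·0.6500) ≈ 0.2121
After 'does not convert': P(A) = 0.4·0.2121 / (0.4·0.2121 + 0.8·0.7879) ≈ 0.1186

0.1186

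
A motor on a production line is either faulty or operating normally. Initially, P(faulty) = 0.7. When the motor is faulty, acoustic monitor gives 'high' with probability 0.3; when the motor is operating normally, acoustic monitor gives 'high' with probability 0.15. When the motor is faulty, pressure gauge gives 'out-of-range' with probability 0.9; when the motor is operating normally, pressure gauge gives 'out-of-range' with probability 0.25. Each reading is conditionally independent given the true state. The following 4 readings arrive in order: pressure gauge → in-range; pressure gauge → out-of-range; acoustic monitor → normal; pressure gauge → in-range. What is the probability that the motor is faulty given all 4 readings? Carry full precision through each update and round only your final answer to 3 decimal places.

After pressure gauge='in-range': P(faulty) = 0.1·0.7000 / (0.1·0.7000 + 0.75·0.3000) ≈ 0.2373
After pressure gauge='out-of-range': P(faulty) = 0.9·0.2373 / (0.9·0.2373 + 0.25·0.7627) ≈ 0.5283
After acoustic monitor='normal': P(faulty) = 0.7·0.5283 / (0.7·0.5283 + 0.85·0.4717) ≈ 0.4798
After pressure gauge='in-range': P(faulty) = 0.1·0.4798 / (0.1·0.4798 + 0.75·0.5202) ≈ 0.1095

0.110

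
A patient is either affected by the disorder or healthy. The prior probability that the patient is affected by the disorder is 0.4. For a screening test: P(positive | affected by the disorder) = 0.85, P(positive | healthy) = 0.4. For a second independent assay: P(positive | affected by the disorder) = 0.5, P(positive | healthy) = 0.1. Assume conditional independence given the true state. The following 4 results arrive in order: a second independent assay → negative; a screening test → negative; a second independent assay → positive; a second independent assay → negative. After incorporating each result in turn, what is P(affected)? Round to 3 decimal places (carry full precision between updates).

0.205

Each posterior becomes the prior for the next update.
After a second independent assay='negative': P(affected) = 0.5·0.4000 / (0.5·0.4000 + 0.9·0.6000) ≈ 0.2703
After a screening test='negative': P(affected) = 0.15·0.2703 / (0.15·0.2703 + 0.6·0.7297) ≈ 0.0847
After a second independent assay='positive': P(affected) = 0.5·0.0847 / (0.5·0.0847 + 0.1·0.9153) ≈ 0.3165
After a second independent assay='negative': P(affected) = 0.5·0.3165 / (0.5·0.3165 + 0.9·0.6835) ≈ 0.2046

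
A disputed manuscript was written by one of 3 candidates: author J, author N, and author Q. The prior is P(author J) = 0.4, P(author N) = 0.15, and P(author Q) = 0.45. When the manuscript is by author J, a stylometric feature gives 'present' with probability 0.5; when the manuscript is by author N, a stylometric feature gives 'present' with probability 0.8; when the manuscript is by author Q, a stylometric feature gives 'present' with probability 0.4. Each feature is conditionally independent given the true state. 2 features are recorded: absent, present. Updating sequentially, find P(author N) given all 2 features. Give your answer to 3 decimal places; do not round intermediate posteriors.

0.103

After 'absent': normaliser = 0.5·0.4000 + 0.2·0.1500 + 0.6·0.4500; P(author J) ≈ 0.4000, P(author N) ≈ 0.0600, P(author Q) ≈ 0.5400
After 'present': normaliser = 0.5·0.4000 + 0.8·0.0600 + 0.4·0.5400; P(author J) ≈ 0.4310, P(author N) ≈ 0.1034, P(author Q) ≈ 0.4655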